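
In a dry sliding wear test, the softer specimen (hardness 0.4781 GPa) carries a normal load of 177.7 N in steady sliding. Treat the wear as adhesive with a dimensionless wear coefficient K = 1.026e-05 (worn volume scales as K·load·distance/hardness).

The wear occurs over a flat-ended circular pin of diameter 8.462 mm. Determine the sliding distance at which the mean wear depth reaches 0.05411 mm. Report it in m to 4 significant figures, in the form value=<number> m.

value=798.0 m

Quoted intermediates are rounded. The computation keeps full precision, and one final rounding to four significant digits.
Hardness H = 0.4781 GPa = 4.781e+08 Pa.
Pin diameter d = 8.462 mm = 0.008462 m. Contact area A = π·d²/4 = π·(0.008462 m)²/4 = 5.624e-05 m².
Depth limit h_lim = 0.05411 mm = 5.411e-05 m.
As SI base values: W = 177.7 N, H = 4.781e+08 Pa, K = 1.026e-05.
Volume at the limit: V_lim = h_lim·A = 5.411e-05 · 5.624e-05 = 3.043e-09 m³.
Sliding life L = V_lim·H/(K·W) = 3.043e-09 · 4.781e+08 / (1.026e-05 · 177.7) = 798.0 m.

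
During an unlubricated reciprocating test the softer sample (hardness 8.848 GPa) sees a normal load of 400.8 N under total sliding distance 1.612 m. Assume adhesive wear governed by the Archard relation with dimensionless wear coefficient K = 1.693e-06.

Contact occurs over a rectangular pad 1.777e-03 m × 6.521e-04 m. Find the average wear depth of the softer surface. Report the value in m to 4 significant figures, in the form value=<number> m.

value=1.067e-07 m

Intermediates are shown rounded. All working math carries exact precision — one final rounding to 4 significant digits.
Hardness H = 8.848 GPa = 8.848e+09 Pa.
Contact area A = 1.777e-03 m × 6.521e-04 m = 1.159e-06 m².
SI base units throughout: W = 400.8 N, H = 8.848e+09 Pa, K = 1.693e-06.
The Archard volume V = K·W·L/H = 1.693e-06 · 400.8 · 1.612 / 8.848e+09 = 1.236e-13 m³.
Wear depth h = V/A = 1.236e-13 / 1.159e-06 = 1.067e-07 m.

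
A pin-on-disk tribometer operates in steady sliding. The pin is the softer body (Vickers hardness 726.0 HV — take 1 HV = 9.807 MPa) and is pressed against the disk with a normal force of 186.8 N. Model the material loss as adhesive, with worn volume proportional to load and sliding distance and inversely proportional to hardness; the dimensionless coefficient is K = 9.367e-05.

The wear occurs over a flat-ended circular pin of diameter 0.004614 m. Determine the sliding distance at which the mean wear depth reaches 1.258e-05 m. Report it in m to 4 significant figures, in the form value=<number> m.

value=85.59 m

Each operation maintains exact precision; intermediate values are shown rounded. Rounded just once, at four significant figures.
Hardness H = 726.0 HV × 9.807 MPa/HV = 7120 MPa = 7.120e+09 Pa.
Contact area A = π·d²/4 = π·(0.004614 m)²/4 = 1.672e-05 m².
In SI base units, W = 186.8 N, H = 7.120e+09 Pa, K = 9.367e-05.
Permissible volume V_lim = h_lim·A = 1.258e-05 · 1.672e-05 = 2.103e-10 m³.
Sliding life L = V_lim·H/(K·W) = 2.103e-10 · 7.120e+09 / (9.367e-05 · 186.8) = 85.59 m.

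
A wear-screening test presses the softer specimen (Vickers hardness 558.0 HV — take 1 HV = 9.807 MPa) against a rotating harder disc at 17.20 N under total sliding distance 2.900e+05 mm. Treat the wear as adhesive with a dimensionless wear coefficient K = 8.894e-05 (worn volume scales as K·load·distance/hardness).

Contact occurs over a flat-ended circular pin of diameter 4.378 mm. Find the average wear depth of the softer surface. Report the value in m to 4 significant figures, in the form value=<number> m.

The intermediates are displayed rounded, and the computation maintains full float precision. Rounded once at the end, at 4 significant digits.
The distance L = 2.900e+05 mm = 290.0 m.
Hardness H = 558.0 HV × 9.807 MPa/HV = 5472 MPa = 5.472e+09 Pa.
Pin diameter d = 4.378 mm = 0.004378 m. Contact area A = π·d²/4 = π·(0.004378 m)²/4 = 1.505e-05 m².
In SI base units: W = 17.20 N, H = 5.472e+09 Pa, K = 8.894e-05.
By Archard's law, V = K·W·L/H = 8.894e-05 · 17.20 · 290.0 / 5.472e+09 = 8.107e-11 m³.
Mean depth h = V/A = 8.107e-11 / 1.505e-05 = 5.385e-06 m.

value=5.385e-06 m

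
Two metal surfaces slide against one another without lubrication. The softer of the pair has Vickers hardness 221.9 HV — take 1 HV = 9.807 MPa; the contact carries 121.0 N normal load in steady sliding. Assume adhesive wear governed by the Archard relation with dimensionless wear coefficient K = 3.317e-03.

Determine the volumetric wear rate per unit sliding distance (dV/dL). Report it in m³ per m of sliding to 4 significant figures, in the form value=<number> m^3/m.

Displayed values are rounded. The algebra holds exact precision; a single final rounding: four significant figures.
Hardness H = 221.9 HV × 9.807 MPa/HV = 2176 MPa = 2.176e+09 Pa.
SI base units throughout: W = 121.0 N, H = 2.176e+09 Pa, K = 3.317e-03.
Wear rate dV/dL = K·W/H, per unit distance: 3.317e-03 · 121.0 / 2.176e+09 = 1.844e-10 m³/m.

value=1.844e-10 m^3/m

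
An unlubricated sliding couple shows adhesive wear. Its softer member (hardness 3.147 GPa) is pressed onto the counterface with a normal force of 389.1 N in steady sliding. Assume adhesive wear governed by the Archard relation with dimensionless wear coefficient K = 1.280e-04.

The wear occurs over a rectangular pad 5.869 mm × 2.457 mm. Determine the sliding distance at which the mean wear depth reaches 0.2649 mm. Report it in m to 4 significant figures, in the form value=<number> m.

value=241.4 m

Each operation holds full precision — intermediate values are displayed rounded — one final rounding, at 4 significant figures.
Convert: Hardness H = 3.147 GPa = 3.147e+09 Pa.
Convert: Pad sides 5.869 mm × 2.457 mm = 0.005869 m × 0.002457 m. Contact area A = 0.005869 m × 0.002457 m = 1.442e-05 m².
Convert: Depth limit h_lim = 0.2649 mm = 2.649e-04 m.
Working in SI base units: W = 389.1 N, H = 3.147e+09 Pa, K = 1.280e-04.
Limit volume V_lim = h_lim·A = 2.649e-04 · 1.442e-05 = 3.820e-09 m³.
Inverting, life L = V_lim·H/(K·W) = 3.820e-09 · 3.147e+09 / (1.280e-04 · 389.1) = 241.4 m.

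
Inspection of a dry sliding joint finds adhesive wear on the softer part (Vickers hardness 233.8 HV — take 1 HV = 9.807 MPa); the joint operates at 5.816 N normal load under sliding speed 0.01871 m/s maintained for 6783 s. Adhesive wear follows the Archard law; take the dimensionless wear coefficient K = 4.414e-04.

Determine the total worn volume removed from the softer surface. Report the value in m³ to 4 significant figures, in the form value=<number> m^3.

The intermediates appear rounded, and each operation holds full precision — a single final rounding to four significant figures.
The distance L = v·t = 0.01871 m/s × 6783 s = 126.9 m.
Hardness H = 233.8 HV × 9.807 MPa/HV = 2293 MPa = 2.293e+09 Pa.
Expressed in SI base units: W = 5.816 N, H = 2.293e+09 Pa, K = 4.414e-04.
Wear volume V = K·W·L/H = 4.414e-04 · 5.816 · 126.9 / 2.293e+09 = 1.421e-10 m³.

value=1.421e-10 m^3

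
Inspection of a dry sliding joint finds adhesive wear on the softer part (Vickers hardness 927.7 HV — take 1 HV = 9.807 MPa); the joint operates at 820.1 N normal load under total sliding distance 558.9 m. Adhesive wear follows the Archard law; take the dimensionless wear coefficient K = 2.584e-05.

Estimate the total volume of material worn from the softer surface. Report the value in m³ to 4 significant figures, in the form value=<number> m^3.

value=1.302e-09 m^3

The intermediates are printed rounded; each operation keeps full float precision. Rounded once at the end, at four significant digits.
Convert: Hardness H = 927.7 HV × 9.807 MPa/HV = 9098 MPa = 9.098e+09 Pa.
Expressed in SI base units: W = 820.1 N, H = 9.098e+09 Pa, K = 2.584e-05.
Volume removed: V = K·W·L/H = 2.584e-05 · 820.1 · 558.9 / 9.098e+09 = 1.302e-09 m³.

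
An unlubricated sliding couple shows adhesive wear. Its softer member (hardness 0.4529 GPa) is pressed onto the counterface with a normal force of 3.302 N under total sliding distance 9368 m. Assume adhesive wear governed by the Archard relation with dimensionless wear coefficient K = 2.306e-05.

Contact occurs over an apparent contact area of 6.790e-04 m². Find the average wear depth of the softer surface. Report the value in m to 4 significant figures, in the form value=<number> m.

The intermediates are displayed rounded — all arithmetic carries full precision, and one final rounding to four significant digits.
Convert: Hardness H = 0.4529 GPa = 4.529e+08 Pa.
As SI base values: W = 3.302 N, H = 4.529e+08 Pa, K = 2.306e-05.
Wear volume V = K·W·L/H = 2.306e-05 · 3.302 · 9368 / 4.529e+08 = 1.575e-09 m³.
Depth h = V/A = 1.575e-09 / 6.790e-04 = 2.320e-06 m.

value=2.320e-06 m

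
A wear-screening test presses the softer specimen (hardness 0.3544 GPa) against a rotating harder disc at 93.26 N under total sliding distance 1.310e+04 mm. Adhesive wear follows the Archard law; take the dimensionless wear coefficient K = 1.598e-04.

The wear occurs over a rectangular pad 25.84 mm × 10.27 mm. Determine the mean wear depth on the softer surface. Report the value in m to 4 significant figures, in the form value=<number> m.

The algebra holds exact precision — intermediate values are shown rounded, and rounded once at the end to four significant figures.
Sliding distance L = 1.310e+04 mm = 13.10 m.
Hardness H = 0.3544 GPa = 3.544e+08 Pa.
Pad sides 25.84 mm × 10.27 mm = 0.02584 m × 0.01027 m. Contact area A = 0.02584 m × 0.01027 m = 2.654e-04 m².
In SI base units: W = 93.26 N, H = 3.544e+08 Pa, K = 1.598e-04.
Worn volume V = K·W·L/H = 1.598e-04 · 93.26 · 13.10 / 3.544e+08 = 5.509e-10 m³.
Average depth h = V/A = 5.509e-10 / 2.654e-04 = 2.076e-06 m.

value=2.076e-06 m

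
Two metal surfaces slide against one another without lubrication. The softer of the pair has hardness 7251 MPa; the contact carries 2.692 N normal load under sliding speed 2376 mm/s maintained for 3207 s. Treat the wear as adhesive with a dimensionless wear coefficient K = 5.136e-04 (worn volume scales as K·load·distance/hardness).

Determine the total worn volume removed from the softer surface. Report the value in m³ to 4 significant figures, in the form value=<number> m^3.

value=1.453e-09 m^3

All working math holds exact precision, and intermediates are shown rounded — a single final rounding, at four significant figures.
Sliding speed v = 2376 mm/s = 2.376 m/s. Distance L = v·t = 2.376 m/s × 3207 s = 7620 m.
Hardness H = 7251 MPa = 7.251e+09 Pa.
As SI base values: W = 2.692 N, H = 7.251e+09 Pa, K = 5.136e-04.
By Archard's law, V = K·W·L/H = 5.136e-04 · 2.692 · 7620 / 7.251e+09 = 1.453e-09 m³.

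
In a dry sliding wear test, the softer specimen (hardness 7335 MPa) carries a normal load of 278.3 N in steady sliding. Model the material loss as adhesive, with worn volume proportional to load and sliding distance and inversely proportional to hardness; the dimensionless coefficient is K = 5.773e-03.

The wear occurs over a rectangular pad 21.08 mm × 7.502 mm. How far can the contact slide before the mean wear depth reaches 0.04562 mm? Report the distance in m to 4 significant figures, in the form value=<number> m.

All working math carries full precision — the intermediates appear rounded; rounded once at the end to 4 significant figures.
Hardness H = 7335 MPa = 7.335e+09 Pa.
Pad sides 21.08 mm × 7.502 mm = 0.02108 m × 0.007502 m. Contact area A = 0.02108 m × 0.007502 m = 1.581e-04 m².
Depth limit h_lim = 0.04562 mm = 4.562e-05 m.
In SI base units, W = 278.3 N, H = 7.335e+09 Pa, K = 5.773e-03.
Allowed volume V_lim = h_lim·A = 4.562e-05 · 1.581e-04 = 7.214e-09 m³.
Thus life L = V_lim·H/(K·W) = 7.214e-09 · 7.335e+09 / (5.773e-03 · 278.3) = 32.94 m.

value=32.94 m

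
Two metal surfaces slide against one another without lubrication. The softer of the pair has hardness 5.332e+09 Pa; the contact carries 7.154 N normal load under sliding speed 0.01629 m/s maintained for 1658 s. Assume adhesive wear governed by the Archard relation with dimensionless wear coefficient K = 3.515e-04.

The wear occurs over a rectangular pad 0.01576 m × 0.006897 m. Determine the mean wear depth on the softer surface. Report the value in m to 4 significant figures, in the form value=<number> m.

value=1.172e-07 m

Intermediate values are printed rounded, and each operation carries full float precision; a single final rounding to 4 significant figures.
Distance L = v·t = 0.01629 m/s × 1658 s = 27.01 m.
Contact area A = 0.01576 m × 0.006897 m = 1.087e-04 m².
Expressed in SI base units: W = 7.154 N, H = 5.332e+09 Pa, K = 3.515e-04.
Volume removed: V = K·W·L/H = 3.515e-04 · 7.154 · 27.01 / 5.332e+09 = 1.274e-11 m³.
Mean depth h = V/A = 1.274e-11 / 1.087e-04 = 1.172e-07 m.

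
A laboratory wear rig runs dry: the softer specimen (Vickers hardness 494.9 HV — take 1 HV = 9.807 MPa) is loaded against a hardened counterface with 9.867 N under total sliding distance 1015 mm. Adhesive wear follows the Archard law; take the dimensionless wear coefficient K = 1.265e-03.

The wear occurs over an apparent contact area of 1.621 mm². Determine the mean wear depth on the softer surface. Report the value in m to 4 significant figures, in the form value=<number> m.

value=1.610e-06 m

Every step carries exact precision; intermediate values are shown rounded, and rounded once at the end, at 4 significant digits.
Total distance L = 1015 mm = 1.015 m.
Hardness H = 494.9 HV × 9.807 MPa/HV = 4853 MPa = 4.853e+09 Pa.
Contact area A = 1.621 mm² = 1.621e-06 m².
Working in SI base units: W = 9.867 N, H = 4.853e+09 Pa, K = 1.265e-03.
Worn volume V = K·W·L/H = 1.265e-03 · 9.867 · 1.015 / 4.853e+09 = 2.610e-12 m³.
Depth of wear h = V/A = 2.610e-12 / 1.621e-06 = 1.610e-06 m.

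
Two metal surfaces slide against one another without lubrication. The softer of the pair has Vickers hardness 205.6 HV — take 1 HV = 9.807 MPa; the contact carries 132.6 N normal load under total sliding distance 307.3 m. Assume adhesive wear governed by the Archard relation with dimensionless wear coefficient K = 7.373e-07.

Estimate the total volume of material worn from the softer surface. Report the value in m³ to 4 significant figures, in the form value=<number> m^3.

value=1.490e-11 m^3

Intermediates are printed rounded. Every step runs at full precision, and one last rounding: four significant figures.
Hardness H = 205.6 HV × 9.807 MPa/HV = 2016 MPa = 2.016e+09 Pa.
As SI base values: W = 132.6 N, H = 2.016e+09 Pa, K = 7.373e-07.
Wear volume V = K·W·L/H = 7.373e-07 · 132.6 · 307.3 / 2.016e+09 = 1.490e-11 m³.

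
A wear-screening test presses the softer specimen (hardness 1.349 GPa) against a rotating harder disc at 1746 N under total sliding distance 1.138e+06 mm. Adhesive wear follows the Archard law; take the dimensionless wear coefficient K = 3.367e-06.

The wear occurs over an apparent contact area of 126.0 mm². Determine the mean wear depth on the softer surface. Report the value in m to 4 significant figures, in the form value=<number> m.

value=3.936e-05 m

Every step keeps full float precision — intermediate values appear rounded; a lone final rounding: 4 significant figures.
Distance L = 1.138e+06 mm = 1138 m.
Hardness H = 1.349 GPa = 1.349e+09 Pa.
Contact area A = 126.0 mm² = 1.260e-04 m².
Working in SI base units: W = 1746 N, H = 1.349e+09 Pa, K = 3.367e-06.
By Archard's law, V = K·W·L/H = 3.367e-06 · 1746 · 1138 / 1.349e+09 = 4.959e-09 m³.
Average depth h = V/A = 4.959e-09 / 1.260e-04 = 3.936e-05 m.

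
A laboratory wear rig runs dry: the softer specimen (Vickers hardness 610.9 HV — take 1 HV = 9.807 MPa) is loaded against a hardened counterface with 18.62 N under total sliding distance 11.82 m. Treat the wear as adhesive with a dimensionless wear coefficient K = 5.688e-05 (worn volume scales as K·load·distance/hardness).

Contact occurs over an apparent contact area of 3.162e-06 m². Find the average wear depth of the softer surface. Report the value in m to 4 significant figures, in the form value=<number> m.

value=6.608e-07 m

Shown intermediates are rounded. All working math maintains full float precision, and one final rounding to four significant figures.
Hardness H = 610.9 HV × 9.807 MPa/HV = 5991 MPa = 5.991e+09 Pa.
Collected in SI base units: W = 18.62 N, H = 5.991e+09 Pa, K = 5.688e-05.
Archard volume V = K·W·L/H = 5.688e-05 · 18.62 · 11.82 / 5.991e+09 = 2.090e-12 m³.
Depth of wear h = V/A = 2.090e-12 / 3.162e-06 = 6.608e-07 m.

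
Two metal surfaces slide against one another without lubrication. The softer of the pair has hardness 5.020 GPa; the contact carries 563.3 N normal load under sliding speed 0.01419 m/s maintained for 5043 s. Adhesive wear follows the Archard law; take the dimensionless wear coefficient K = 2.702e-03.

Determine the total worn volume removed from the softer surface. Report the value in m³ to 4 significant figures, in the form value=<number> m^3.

The computation keeps exact precision — printed values are rounded, and one last rounding: 4 significant digits.
Distance L = v·t = 0.01419 m/s × 5043 s = 71.56 m.
Hardness H = 5.020 GPa = 5.020e+09 Pa.
Collected in SI base units: W = 563.3 N, H = 5.020e+09 Pa, K = 2.702e-03.
Apply Archard: V = K·W·L/H = 2.702e-03 · 563.3 · 71.56 / 5.020e+09 = 2.170e-08 m³.

value=2.170e-08 m^3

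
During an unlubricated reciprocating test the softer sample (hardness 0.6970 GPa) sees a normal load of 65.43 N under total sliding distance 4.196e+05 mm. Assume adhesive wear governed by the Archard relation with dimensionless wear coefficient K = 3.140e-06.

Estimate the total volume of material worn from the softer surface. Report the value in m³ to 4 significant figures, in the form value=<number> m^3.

value=1.237e-10 m^3

The algebra runs at full float precision — quoted intermediates are rounded. Rounded just once: 4 significant figures.
Convert: Sliding distance L = 4.196e+05 mm = 419.6 m.
Convert: Hardness H = 0.6970 GPa = 6.970e+08 Pa.
In SI base units: W = 65.43 N, H = 6.970e+08 Pa, K = 3.140e-06.
By Archard's law, V = K·W·L/H = 3.140e-06 · 65.43 · 419.6 / 6.970e+08 = 1.237e-10 m³.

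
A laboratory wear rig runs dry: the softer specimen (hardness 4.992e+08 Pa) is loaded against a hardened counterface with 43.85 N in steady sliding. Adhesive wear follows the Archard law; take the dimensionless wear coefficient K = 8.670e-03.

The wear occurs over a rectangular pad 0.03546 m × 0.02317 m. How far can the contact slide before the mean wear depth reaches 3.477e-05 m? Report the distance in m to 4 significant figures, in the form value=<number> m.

value=37.51 m

The intermediates are printed rounded, and all arithmetic keeps exact precision. Rounded once at the end to four significant digits.
Convert: Contact area A = 0.03546 m × 0.02317 m = 8.216e-04 m².
Working in SI base units: W = 43.85 N, H = 4.992e+08 Pa, K = 8.670e-03.
At the depth limit, V_lim = h_lim·A = 3.477e-05 · 8.216e-04 = 2.857e-08 m³.
Life L = V_lim·H/(K·W) = 2.857e-08 · 4.992e+08 / (8.670e-03 · 43.85) = 37.51 m.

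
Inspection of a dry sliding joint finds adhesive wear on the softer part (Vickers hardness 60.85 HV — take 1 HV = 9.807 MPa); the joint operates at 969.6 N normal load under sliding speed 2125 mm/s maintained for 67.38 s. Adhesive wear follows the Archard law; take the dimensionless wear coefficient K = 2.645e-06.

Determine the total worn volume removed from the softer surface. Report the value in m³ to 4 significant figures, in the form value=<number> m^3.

Intermediates appear rounded. All working math keeps full float precision. Rounded once at the end: four significant figures.
Sliding speed v = 2125 mm/s = 2.125 m/s. Distance covered L = v·t = 2.125 m/s × 67.38 s = 143.2 m.
Hardness H = 60.85 HV × 9.807 MPa/HV = 596.8 MPa = 5.968e+08 Pa.
Restated in SI base units: W = 969.6 N, H = 5.968e+08 Pa, K = 2.645e-06.
Apply Archard: V = K·W·L/H = 2.645e-06 · 969.6 · 143.2 / 5.968e+08 = 6.153e-10 m³.

value=6.153e-10 m^3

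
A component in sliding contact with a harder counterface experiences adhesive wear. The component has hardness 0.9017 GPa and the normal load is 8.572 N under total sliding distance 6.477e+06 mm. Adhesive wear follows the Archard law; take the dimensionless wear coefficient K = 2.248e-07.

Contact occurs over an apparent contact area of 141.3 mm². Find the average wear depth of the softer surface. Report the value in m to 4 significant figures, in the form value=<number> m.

The algebra runs at full float precision. Intermediates appear rounded — rounded just once: four significant figures.
Total distance L = 6.477e+06 mm = 6477 m.
Hardness H = 0.9017 GPa = 9.017e+08 Pa.
Contact area A = 141.3 mm² = 1.413e-04 m².
Restated in SI base units: W = 8.572 N, H = 9.017e+08 Pa, K = 2.248e-07.
Worn volume V = K·W·L/H = 2.248e-07 · 8.572 · 6477 / 9.017e+08 = 1.384e-11 m³.
Mean wear depth h = V/A = 1.384e-11 / 1.413e-04 = 9.796e-08 m.

value=9.796e-08 m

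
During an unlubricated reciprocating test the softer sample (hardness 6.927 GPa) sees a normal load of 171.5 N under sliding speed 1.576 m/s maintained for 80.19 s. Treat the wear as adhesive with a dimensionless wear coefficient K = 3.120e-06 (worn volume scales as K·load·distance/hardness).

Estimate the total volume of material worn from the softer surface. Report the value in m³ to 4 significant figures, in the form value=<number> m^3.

All arithmetic keeps full float precision — the intermediates are shown rounded, and a single final rounding to four significant digits.
Convert: The distance L = v·t = 1.576 m/s × 80.19 s = 126.4 m.
Convert: Hardness H = 6.927 GPa = 6.927e+09 Pa.
Working in SI base units: W = 171.5 N, H = 6.927e+09 Pa, K = 3.120e-06.
Archard relation: V = K·W·L/H = 3.120e-06 · 171.5 · 126.4 / 6.927e+09 = 9.762e-12 m³.

value=9.762e-12 m^3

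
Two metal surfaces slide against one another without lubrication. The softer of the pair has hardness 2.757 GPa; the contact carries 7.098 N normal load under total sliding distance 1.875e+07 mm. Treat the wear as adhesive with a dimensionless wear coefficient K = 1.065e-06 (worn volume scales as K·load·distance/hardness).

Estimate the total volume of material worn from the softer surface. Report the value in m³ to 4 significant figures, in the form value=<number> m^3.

value=5.141e-11 m^3

The algebra holds full float precision; the intermediates are shown rounded — rounded just once: 4 significant digits.
Distance covered L = 1.875e+07 mm = 1.875e+04 m.
Hardness H = 2.757 GPa = 2.757e+09 Pa.
SI base units throughout: W = 7.098 N, H = 2.757e+09 Pa, K = 1.065e-06.
Wear volume V = K·W·L/H = 1.065e-06 · 7.098 · 1.875e+04 / 2.757e+09 = 5.141e-11 m³.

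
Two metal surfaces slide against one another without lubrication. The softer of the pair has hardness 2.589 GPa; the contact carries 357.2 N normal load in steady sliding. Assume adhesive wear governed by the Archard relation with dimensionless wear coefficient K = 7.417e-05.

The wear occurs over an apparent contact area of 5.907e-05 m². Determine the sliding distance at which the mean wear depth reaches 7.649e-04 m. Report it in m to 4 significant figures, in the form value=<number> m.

value=4415 m

Intermediate values are shown rounded; every step maintains exact precision, and rounded once at the end: 4 significant digits.
Hardness H = 2.589 GPa = 2.589e+09 Pa.
In SI base units: W = 357.2 N, H = 2.589e+09 Pa, K = 7.417e-05.
Limit volume V_lim = h_lim·A = 7.649e-04 · 5.907e-05 = 4.518e-08 m³.
Thus life L = V_lim·H/(K·W) = 4.518e-08 · 2.589e+09 / (7.417e-05 · 357.2) = 4415 m.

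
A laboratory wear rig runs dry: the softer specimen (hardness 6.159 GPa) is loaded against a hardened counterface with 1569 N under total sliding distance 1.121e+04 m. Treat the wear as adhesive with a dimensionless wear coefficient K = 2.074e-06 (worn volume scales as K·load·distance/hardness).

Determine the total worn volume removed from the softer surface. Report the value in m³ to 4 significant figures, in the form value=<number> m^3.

Every step maintains full precision, and intermediates appear rounded; a lone final rounding to 4 significant figures.
Convert: Hardness H = 6.159 GPa = 6.159e+09 Pa.
As SI base values: W = 1569 N, H = 6.159e+09 Pa, K = 2.074e-06.
Wear volume V = K·W·L/H = 2.074e-06 · 1569 · 1.121e+04 / 6.159e+09 = 5.923e-09 m³.

value=5.923e-09 m^3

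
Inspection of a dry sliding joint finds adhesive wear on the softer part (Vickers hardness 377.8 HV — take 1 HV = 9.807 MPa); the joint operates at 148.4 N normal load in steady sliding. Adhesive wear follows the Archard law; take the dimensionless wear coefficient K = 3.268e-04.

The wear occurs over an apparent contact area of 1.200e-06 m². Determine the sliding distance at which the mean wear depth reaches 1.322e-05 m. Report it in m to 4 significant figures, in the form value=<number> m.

All working math carries full precision; the intermediates appear rounded, and rounded just once: 4 significant figures.
Hardness H = 377.8 HV × 9.807 MPa/HV = 3705 MPa = 3.705e+09 Pa.
Working in SI base units: W = 148.4 N, H = 3.705e+09 Pa, K = 3.268e-04.
Permissible volume V_lim = h_lim·A = 1.322e-05 · 1.200e-06 = 1.586e-11 m³.
Sliding life L = V_lim·H/(K·W) = 1.586e-11 · 3.705e+09 / (3.268e-04 · 148.4) = 1.212 m.

value=1.212 m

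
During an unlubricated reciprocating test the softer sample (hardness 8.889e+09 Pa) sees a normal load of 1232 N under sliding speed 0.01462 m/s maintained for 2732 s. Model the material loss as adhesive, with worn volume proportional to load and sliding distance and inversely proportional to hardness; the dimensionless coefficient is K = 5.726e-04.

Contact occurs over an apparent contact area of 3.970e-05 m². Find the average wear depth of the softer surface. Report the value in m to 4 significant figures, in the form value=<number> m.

Each operation runs at full float precision, and the intermediates appear rounded; a lone final rounding to four significant digits.
The distance L = v·t = 0.01462 m/s × 2732 s = 39.94 m.
SI base units throughout: W = 1232 N, H = 8.889e+09 Pa, K = 5.726e-04.
Volume removed: V = K·W·L/H = 5.726e-04 · 1232 · 39.94 / 8.889e+09 = 3.170e-09 m³.
Wear depth h = V/A = 3.170e-09 / 3.970e-05 = 7.984e-05 m.

value=7.984e-05 m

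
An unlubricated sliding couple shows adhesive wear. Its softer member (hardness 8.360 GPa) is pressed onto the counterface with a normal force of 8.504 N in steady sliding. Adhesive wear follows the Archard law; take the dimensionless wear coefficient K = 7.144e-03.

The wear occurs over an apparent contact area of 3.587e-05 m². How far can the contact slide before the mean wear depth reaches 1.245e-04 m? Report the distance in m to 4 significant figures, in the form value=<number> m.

Intermediate values are displayed rounded; the computation holds full precision; rounded once at the end, at 4 significant digits.
Hardness H = 8.360 GPa = 8.360e+09 Pa.
Expressed in SI base units: W = 8.504 N, H = 8.360e+09 Pa, K = 7.144e-03.
Volume at the limit: V_lim = h_lim·A = 1.245e-04 · 3.587e-05 = 4.466e-09 m³.
Life L = V_lim·H/(K·W) = 4.466e-09 · 8.360e+09 / (7.144e-03 · 8.504) = 614.5 m.

value=614.5 m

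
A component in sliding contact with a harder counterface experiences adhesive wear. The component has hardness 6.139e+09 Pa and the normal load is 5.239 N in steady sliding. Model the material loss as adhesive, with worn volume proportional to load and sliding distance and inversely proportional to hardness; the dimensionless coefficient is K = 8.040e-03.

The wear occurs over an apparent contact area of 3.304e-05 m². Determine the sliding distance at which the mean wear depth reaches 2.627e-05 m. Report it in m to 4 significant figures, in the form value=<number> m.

The algebra runs at full float precision, and intermediates are displayed rounded. Rounded just once: four significant figures.
In SI base units, W = 5.239 N, H = 6.139e+09 Pa, K = 8.040e-03.
Limit volume V_lim = h_lim·A = 2.627e-05 · 3.304e-05 = 8.680e-10 m³.
So the life L = V_lim·H/(K·W) = 8.680e-10 · 6.139e+09 / (8.040e-03 · 5.239) = 126.5 m.

value=126.5 m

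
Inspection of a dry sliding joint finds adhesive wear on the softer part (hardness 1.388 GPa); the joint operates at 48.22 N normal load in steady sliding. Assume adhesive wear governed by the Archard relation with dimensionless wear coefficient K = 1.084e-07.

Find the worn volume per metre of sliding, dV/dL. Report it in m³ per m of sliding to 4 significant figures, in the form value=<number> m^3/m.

value=3.766e-15 m^3/m

Every step keeps exact precision — the intermediates are displayed rounded, and one final rounding to 4 significant digits.
Convert: Hardness H = 1.388 GPa = 1.388e+09 Pa.
Restated in SI base units: W = 48.22 N, H = 1.388e+09 Pa, K = 1.084e-07.
Volumetric rate dV/dL = K·W/H — distance-free: 1.084e-07 · 48.22 / 1.388e+09 = 3.766e-15 m³/m.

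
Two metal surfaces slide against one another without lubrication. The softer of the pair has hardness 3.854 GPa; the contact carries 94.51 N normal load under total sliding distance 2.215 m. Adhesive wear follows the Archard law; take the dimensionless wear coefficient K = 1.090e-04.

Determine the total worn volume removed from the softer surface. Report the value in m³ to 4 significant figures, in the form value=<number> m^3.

All working math holds full float precision, and the intermediates are printed rounded, and a single final rounding to 4 significant figures.
Convert: Hardness H = 3.854 GPa = 3.854e+09 Pa.
Restated in SI base units: W = 94.51 N, H = 3.854e+09 Pa, K = 1.090e-04.
Archard volume V = K·W·L/H = 1.090e-04 · 94.51 · 2.215 / 3.854e+09 = 5.921e-12 m³.

value=5.921e-12 m^3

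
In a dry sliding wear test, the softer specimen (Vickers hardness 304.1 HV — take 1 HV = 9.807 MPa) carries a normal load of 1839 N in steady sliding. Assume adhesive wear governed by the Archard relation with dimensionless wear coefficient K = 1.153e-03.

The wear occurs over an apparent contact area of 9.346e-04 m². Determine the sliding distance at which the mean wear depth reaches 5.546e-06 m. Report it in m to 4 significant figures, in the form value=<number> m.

value=7.290 m

Quoted intermediates are rounded — the algebra maintains full precision, and a lone final rounding: 4 significant digits.
Hardness H = 304.1 HV × 9.807 MPa/HV = 2982 MPa = 2.982e+09 Pa.
As SI base values: W = 1839 N, H = 2.982e+09 Pa, K = 1.153e-03.
Volume at the limit: V_lim = h_lim·A = 5.546e-06 · 9.346e-04 = 5.183e-09 m³.
Thus life L = V_lim·H/(K·W) = 5.183e-09 · 2.982e+09 / (1.153e-03 · 1839) = 7.290 m.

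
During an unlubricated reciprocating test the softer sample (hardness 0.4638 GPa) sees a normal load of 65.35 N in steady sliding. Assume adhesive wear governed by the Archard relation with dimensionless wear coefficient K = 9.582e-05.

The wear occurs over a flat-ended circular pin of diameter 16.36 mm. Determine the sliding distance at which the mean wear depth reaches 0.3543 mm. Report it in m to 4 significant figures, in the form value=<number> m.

All arithmetic carries exact precision; intermediates are shown rounded. Rounded once at the end, at four significant digits.
Hardness H = 0.4638 GPa = 4.638e+08 Pa.
Pin diameter d = 16.36 mm = 0.01636 m. Contact area A = π·d²/4 = π·(0.01636 m)²/4 = 2.102e-04 m².
Depth limit h_lim = 0.3543 mm = 3.543e-04 m.
In SI base units, W = 65.35 N, H = 4.638e+08 Pa, K = 9.582e-05.
At the depth limit, V_lim = h_lim·A = 3.543e-04 · 2.102e-04 = 7.448e-08 m³.
Thus life L = V_lim·H/(K·W) = 7.448e-08 · 4.638e+08 / (9.582e-05 · 65.35) = 5516 m.

value=5516 m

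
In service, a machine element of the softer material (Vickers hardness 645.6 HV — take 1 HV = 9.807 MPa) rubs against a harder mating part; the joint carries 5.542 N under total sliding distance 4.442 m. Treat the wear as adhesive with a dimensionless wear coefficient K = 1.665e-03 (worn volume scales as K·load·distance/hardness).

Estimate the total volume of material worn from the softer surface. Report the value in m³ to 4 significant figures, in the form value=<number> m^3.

value=6.474e-12 m^3

Intermediate values are printed rounded — the algebra carries full float precision. Rounded just once, at 4 significant digits.
Hardness H = 645.6 HV × 9.807 MPa/HV = 6331 MPa = 6.331e+09 Pa.
In SI base units, W = 5.542 N, H = 6.331e+09 Pa, K = 1.665e-03.
Apply Archard: V = K·W·L/H = 1.665e-03 · 5.542 · 4.442 / 6.331e+09 = 6.474e-12 m³.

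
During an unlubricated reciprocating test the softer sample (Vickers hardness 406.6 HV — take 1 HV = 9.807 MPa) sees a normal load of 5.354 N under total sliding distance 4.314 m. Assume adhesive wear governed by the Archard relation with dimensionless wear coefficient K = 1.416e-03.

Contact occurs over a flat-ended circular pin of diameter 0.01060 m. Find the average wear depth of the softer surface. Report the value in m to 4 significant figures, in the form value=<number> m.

The computation keeps exact precision — intermediate values are printed rounded. Rounded once at the end to 4 significant figures.
Convert: Hardness H = 406.6 HV × 9.807 MPa/HV = 3988 MPa = 3.988e+09 Pa.
Convert: Contact area A = π·d²/4 = π·(0.01060 m)²/4 = 8.825e-05 m².
SI base units throughout: W = 5.354 N, H = 3.988e+09 Pa, K = 1.416e-03.
Wear volume V = K·W·L/H = 1.416e-03 · 5.354 · 4.314 / 3.988e+09 = 8.202e-12 m³.
Depth of wear h = V/A = 8.202e-12 / 8.825e-05 = 9.294e-08 m.

value=9.294e-08 m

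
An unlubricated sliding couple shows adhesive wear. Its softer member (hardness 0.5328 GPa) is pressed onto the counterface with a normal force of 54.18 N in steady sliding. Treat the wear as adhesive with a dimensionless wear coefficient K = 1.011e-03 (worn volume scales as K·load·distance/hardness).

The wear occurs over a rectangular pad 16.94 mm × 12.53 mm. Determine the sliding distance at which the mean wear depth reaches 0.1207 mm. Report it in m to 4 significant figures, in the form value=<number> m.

value=249.2 m

All working math carries full float precision — the intermediates are displayed rounded; rounded once at the end: 4 significant digits.
Hardness H = 0.5328 GPa = 5.328e+08 Pa.
Pad sides 16.94 mm × 12.53 mm = 0.01694 m × 0.01253 m. Contact area A = 0.01694 m × 0.01253 m = 2.123e-04 m².
Depth limit h_lim = 0.1207 mm = 1.207e-04 m.
Working in SI base units: W = 54.18 N, H = 5.328e+08 Pa, K = 1.011e-03.
Limit volume V_lim = h_lim·A = 1.207e-04 · 2.123e-04 = 2.562e-08 m³.
Sliding life L = V_lim·H/(K·W) = 2.562e-08 · 5.328e+08 / (1.011e-03 · 54.18) = 249.2 m.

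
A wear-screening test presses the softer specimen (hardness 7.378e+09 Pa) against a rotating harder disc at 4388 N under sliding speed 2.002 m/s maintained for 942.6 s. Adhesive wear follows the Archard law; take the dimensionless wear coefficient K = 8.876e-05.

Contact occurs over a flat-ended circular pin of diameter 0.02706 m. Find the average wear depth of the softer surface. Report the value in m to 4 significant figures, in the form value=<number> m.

value=1.732e-04 m

Intermediates are shown rounded; all arithmetic carries exact precision, and rounded once at the end: four significant digits.
Convert: Distance covered L = v·t = 2.002 m/s × 942.6 s = 1887 m.
Convert: Contact area A = π·d²/4 = π·(0.02706 m)²/4 = 5.751e-04 m².
In SI base units: W = 4388 N, H = 7.378e+09 Pa, K = 8.876e-05.
The Archard volume V = K·W·L/H = 8.876e-05 · 4388 · 1887 / 7.378e+09 = 9.962e-08 m³.
Mean wear depth h = V/A = 9.962e-08 / 5.751e-04 = 1.732e-04 m.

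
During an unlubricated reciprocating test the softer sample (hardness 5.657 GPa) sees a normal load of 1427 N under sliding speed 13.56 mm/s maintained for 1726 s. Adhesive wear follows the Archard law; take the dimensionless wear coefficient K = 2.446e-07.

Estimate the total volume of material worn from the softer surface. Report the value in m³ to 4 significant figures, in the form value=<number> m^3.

Each operation runs at full precision — the intermediates are printed rounded — one final rounding to four significant figures.
Sliding speed v = 13.56 mm/s = 0.01356 m/s. Total distance L = v·t = 0.01356 m/s × 1726 s = 23.40 m.
Hardness H = 5.657 GPa = 5.657e+09 Pa.
Working in SI base units: W = 1427 N, H = 5.657e+09 Pa, K = 2.446e-07.
Archard volume V = K·W·L/H = 2.446e-07 · 1427 · 23.40 / 5.657e+09 = 1.444e-12 m³.

value=1.444e-12 m^3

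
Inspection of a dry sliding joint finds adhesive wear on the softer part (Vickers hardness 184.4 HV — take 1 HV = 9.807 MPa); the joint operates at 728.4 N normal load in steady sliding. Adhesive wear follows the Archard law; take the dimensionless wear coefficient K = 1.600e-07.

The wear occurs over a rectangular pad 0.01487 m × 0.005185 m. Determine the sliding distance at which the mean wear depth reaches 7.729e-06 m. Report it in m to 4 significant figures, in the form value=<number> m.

value=9247 m

All working math runs at full float precision — the intermediates are shown rounded, and rounded once at the end: 4 significant digits.
Hardness H = 184.4 HV × 9.807 MPa/HV = 1808 MPa = 1.808e+09 Pa.
Contact area A = 0.01487 m × 0.005185 m = 7.710e-05 m².
Collected in SI base units: W = 728.4 N, H = 1.808e+09 Pa, K = 1.600e-07.
At the depth limit, V_lim = h_lim·A = 7.729e-06 · 7.710e-05 = 5.959e-10 m³.
Thus life L = V_lim·H/(K·W) = 5.959e-10 · 1.808e+09 / (1.600e-07 · 728.4) = 9247 m.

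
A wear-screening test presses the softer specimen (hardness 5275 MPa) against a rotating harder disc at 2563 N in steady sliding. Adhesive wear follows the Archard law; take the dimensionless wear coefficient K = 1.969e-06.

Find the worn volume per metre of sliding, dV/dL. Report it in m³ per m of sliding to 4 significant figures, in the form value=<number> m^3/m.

The intermediates are printed rounded. The computation keeps full float precision — one last rounding, at 4 significant figures.
Convert: Hardness H = 5275 MPa = 5.275e+09 Pa.
As SI base values: W = 2563 N, H = 5.275e+09 Pa, K = 1.969e-06.
The wear rate dV/dL = K·W/H: 1.969e-06 · 2563 / 5.275e+09 = 9.567e-13 m³/m.

value=9.567e-13 m^3/m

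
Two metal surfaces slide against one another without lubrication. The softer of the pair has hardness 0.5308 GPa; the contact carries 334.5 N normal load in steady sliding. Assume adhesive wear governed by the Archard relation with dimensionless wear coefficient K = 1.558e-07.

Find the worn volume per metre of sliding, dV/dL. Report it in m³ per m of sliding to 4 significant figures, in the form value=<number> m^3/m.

value=9.818e-14 m^3/m

All arithmetic carries full float precision, and intermediates are printed rounded; rounded once at the end, at 4 significant figures.
Convert: Hardness H = 0.5308 GPa = 5.308e+08 Pa.
Restated in SI base units: W = 334.5 N, H = 5.308e+08 Pa, K = 1.558e-07.
The wear rate dV/dL = K·W/H, so: 1.558e-07 · 334.5 / 5.308e+08 = 9.818e-14 m³/m.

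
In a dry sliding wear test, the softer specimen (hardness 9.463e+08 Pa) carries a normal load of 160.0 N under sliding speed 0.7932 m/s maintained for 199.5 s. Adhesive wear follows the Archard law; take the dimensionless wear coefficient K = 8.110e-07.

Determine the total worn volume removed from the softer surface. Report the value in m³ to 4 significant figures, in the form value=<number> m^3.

value=2.170e-11 m^3

Intermediate values are displayed rounded. Every step carries full float precision; rounded just once, at four significant digits.
Convert: Sliding distance L = v·t = 0.7932 m/s × 199.5 s = 158.2 m.
Working in SI base units: W = 160.0 N, H = 9.463e+08 Pa, K = 8.110e-07.
Apply Archard: V = K·W·L/H = 8.110e-07 · 160.0 · 158.2 / 9.463e+08 = 2.170e-11 m³.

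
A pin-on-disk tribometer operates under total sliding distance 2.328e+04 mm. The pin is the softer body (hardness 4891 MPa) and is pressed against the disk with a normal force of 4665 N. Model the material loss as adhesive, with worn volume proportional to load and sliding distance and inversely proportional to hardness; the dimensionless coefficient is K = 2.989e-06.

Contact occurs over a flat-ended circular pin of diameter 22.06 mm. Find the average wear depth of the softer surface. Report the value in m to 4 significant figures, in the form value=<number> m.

The intermediates are displayed rounded. The algebra maintains exact precision, and a lone final rounding to four significant figures.
Convert: Distance covered L = 2.328e+04 mm = 23.28 m.
Convert: Hardness H = 4891 MPa = 4.891e+09 Pa.
Convert: Pin diameter d = 22.06 mm = 0.02206 m. Contact area A = π·d²/4 = π·(0.02206 m)²/4 = 3.822e-04 m².
As SI base values: W = 4665 N, H = 4.891e+09 Pa, K = 2.989e-06.
By Archard's law, V = K·W·L/H = 2.989e-06 · 4665 · 23.28 / 4.891e+09 = 6.637e-11 m³.
Average depth h = V/A = 6.637e-11 / 3.822e-04 = 1.736e-07 m.

value=1.736e-07 m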